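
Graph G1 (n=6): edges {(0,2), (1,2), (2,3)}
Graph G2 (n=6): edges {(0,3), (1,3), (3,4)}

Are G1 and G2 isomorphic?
Yes, isomorphic

The graphs are isomorphic.
One valid mapping φ: V(G1) → V(G2): 0→0, 1→1, 2→3, 3→4, 4→2, 5→5

Verify φ preserves adjacency — for each edge of G1, its image is an edge of G2:
  (0,2) → (φ(0),φ(2)) = (0,3) ∈ E(G2) ✓
  (1,2) → (φ(1),φ(2)) = (1,3) ∈ E(G2) ✓
  (2,3) → (φ(2),φ(3)) = (3,4) ∈ E(G2) ✓
All 3 edges of G1 map to edges of G2, and |E(G1)| = |E(G2)| = 3, so φ is a bijection on edges as well as vertices. Hence G1 ≅ G2.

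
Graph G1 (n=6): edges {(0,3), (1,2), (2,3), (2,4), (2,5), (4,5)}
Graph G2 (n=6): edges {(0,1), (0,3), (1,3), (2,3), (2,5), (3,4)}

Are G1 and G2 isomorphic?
Yes, isomorphic

The graphs are isomorphic.
One valid mapping φ: V(G1) → V(G2): 0→5, 1→4, 2→3, 3→2, 4→0, 5→1

Verify φ preserves adjacency — for each edge of G1, its image is an edge of G2:
  (0,3) → (φ(0),φ(3)) = (2,5) ∈ E(G2) ✓
  (1,2) → (φ(1),φ(2)) = (3,4) ∈ E(G2) ✓
  (2,3) → (φ(2),φ(3)) = (2,3) ∈ E(G2) ✓
  (2,4) → (φ(2),φ(4)) = (0,3) ∈ E(G2) ✓
  (2,5) → (φ(2),φ(5)) = (1,3) ∈ E(G2) ✓
  (4,5) → (φ(4),φ(5)) = (0,1) ∈ E(G2) ✓
All 6 edges of G1 map to edges of G2, and |E(G1)| = |E(G2)| = 6, so φ is a bijection on edges as well as vertices. Hence G1 ≅ G2.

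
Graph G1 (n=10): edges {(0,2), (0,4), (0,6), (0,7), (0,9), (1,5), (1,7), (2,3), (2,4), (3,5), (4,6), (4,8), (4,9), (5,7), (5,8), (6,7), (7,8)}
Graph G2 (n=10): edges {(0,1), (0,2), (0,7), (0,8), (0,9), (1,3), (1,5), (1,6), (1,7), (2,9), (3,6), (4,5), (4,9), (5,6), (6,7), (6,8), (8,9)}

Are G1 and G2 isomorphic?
Yes, isomorphic

The graphs are isomorphic.
One valid mapping φ: V(G1) → V(G2): 0→1, 1→2, 2→5, 3→4, 4→6, 5→9, 6→7, 7→0, 8→8, 9→3

Verify φ preserves adjacency — for each edge of G1, its image is an edge of G2:
  (0,2) → (φ(0),φ(2)) = (1,5) ∈ E(G2) ✓
  (0,4) → (φ(0),φ(4)) = (1,6) ∈ E(G2) ✓
  (0,6) → (φ(0),φ(6)) = (1,7) ∈ E(G2) ✓
  (0,7) → (φ(0),φ(7)) = (0,1) ∈ E(G2) ✓
  (0,9) → (φ(0),φ(9)) = (1,3) ∈ E(G2) ✓
  (1,5) → (φ(1),φ(5)) = (2,9) ∈ E(G2) ✓
  (1,7) → (φ(1),φ(7)) = (0,2) ∈ E(G2) ✓
  (2,3) → (φ(2),φ(3)) = (4,5) ∈ E(G2) ✓
  (2,4) → (φ(2),φ(4)) = (5,6) ∈ E(G2) ✓
  (3,5) → (φ(3),φ(5)) = (4,9) ∈ E(G2) ✓
  (4,6) → (φ(4),φ(6)) = (6,7) ∈ E(G2) ✓
  (4,8) → (φ(4),φ(8)) = (6,8) ∈ E(G2) ✓
  (4,9) → (φ(4),φ(9)) = (3,6) ∈ E(G2) ✓
  (5,7) → (φ(5),φ(7)) = (0,9) ∈ E(G2) ✓
  (5,8) → (φ(5),φ(8)) = (8,9) ∈ E(G2) ✓
  (6,7) → (φ(6),φ(7)) = (0,7) ∈ E(G2) ✓
  (7,8) → (φ(7),φ(8)) = (0,8) ∈ E(G2) ✓
All 17 edges of G1 map to edges of G2, and |E(G1)| = |E(G2)| = 17, so φ is a bijection on edges as well as vertices. Hence G1 ≅ G2.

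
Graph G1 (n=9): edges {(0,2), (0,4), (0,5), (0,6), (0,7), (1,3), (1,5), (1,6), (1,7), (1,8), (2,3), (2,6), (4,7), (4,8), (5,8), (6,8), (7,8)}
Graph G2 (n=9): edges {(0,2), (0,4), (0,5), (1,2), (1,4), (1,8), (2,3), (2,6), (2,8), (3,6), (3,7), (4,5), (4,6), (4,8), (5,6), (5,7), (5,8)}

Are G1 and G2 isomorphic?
Yes, isomorphic

The graphs are isomorphic.
One valid mapping φ: V(G1) → V(G2): 0→2, 1→5, 2→3, 3→7, 4→1, 5→0, 6→6, 7→8, 8→4

Verify φ preserves adjacency — for each edge of G1, its image is an edge of G2:
  (0,2) → (φ(0),φ(2)) = (2,3) ∈ E(G2) ✓
  (0,4) → (φ(0),φ(4)) = (1,2) ∈ E(G2) ✓
  (0,5) → (φ(0),φ(5)) = (0,2) ∈ E(G2) ✓
  (0,6) → (φ(0),φ(6)) = (2,6) ∈ E(G2) ✓
  (0,7) → (φ(0),φ(7)) = (2,8) ∈ E(G2) ✓
  (1,3) → (φ(1),φ(3)) = (5,7) ∈ E(G2) ✓
  (1,5) → (φ(1),φ(5)) = (0,5) ∈ E(G2) ✓
  (1,6) → (φ(1),φ(6)) = (5,6) ∈ E(G2) ✓
  (1,7) → (φ(1),φ(7)) = (5,8) ∈ E(G2) ✓
  (1,8) → (φ(1),φ(8)) = (4,5) ∈ E(G2) ✓
  (2,3) → (φ(2),φ(3)) = (3,7) ∈ E(G2) ✓
  (2,6) → (φ(2),φ(6)) = (3,6) ∈ E(G2) ✓
  (4,7) → (φ(4),φ(7)) = (1,8) ∈ E(G2) ✓
  (4,8) → (φ(4),φ(8)) = (1,4) ∈ E(G2) ✓
  (5,8) → (φ(5),φ(8)) = (0,4) ∈ E(G2) ✓
  (6,8) → (φ(6),φ(8)) = (4,6) ∈ E(G2) ✓
  (7,8) → (φ(7),φ(8)) = (4,8) ∈ E(G2) ✓
All 17 edges of G1 map to edges of G2, and |E(G1)| = |E(G2)| = 17, so φ is a bijection on edges as well as vertices. Hence G1 ≅ G2.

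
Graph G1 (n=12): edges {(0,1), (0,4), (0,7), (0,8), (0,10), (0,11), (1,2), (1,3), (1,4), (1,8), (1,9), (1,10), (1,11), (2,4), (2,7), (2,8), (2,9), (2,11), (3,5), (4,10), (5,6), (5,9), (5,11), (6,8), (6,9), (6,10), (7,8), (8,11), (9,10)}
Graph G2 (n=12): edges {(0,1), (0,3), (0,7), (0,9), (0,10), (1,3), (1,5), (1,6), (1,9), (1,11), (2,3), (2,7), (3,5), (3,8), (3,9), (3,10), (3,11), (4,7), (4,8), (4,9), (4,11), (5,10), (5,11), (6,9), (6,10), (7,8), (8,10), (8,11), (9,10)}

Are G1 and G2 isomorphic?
Yes, isomorphic

The graphs are isomorphic.
One valid mapping φ: V(G1) → V(G2): 0→1, 1→3, 2→10, 3→2, 4→5, 5→7, 6→4, 7→6, 8→9, 9→8, 10→11, 11→0

Verify φ preserves adjacency — for each edge of G1, its image is an edge of G2:
  (0,1) → (φ(0),φ(1)) = (1,3) ∈ E(G2) ✓
  (0,4) → (φ(0),φ(4)) = (1,5) ∈ E(G2) ✓
  (0,7) → (φ(0),φ(7)) = (1,6) ∈ E(G2) ✓
  (0,8) → (φ(0),φ(8)) = (1,9) ∈ E(G2) ✓
  (0,10) → (φ(0),φ(10)) = (1,11) ∈ E(G2) ✓
  (0,11) → (φ(0),φ(11)) = (0,1) ∈ E(G2) ✓
  (1,2) → (φ(1),φ(2)) = (3,10) ∈ E(G2) ✓
  (1,3) → (φ(1),φ(3)) = (2,3) ∈ E(G2) ✓
  (1,4) → (φ(1),φ(4)) = (3,5) ∈ E(G2) ✓
  (1,8) → (φ(1),φ(8)) = (3,9) ∈ E(G2) ✓
  (1,9) → (φ(1),φ(9)) = (3,8) ∈ E(G2) ✓
  (1,10) → (φ(1),φ(10)) = (3,11) ∈ E(G2) ✓
  (1,11) → (φ(1),φ(11)) = (0,3) ∈ E(G2) ✓
  (2,4) → (φ(2),φ(4)) = (5,10) ∈ E(G2) ✓
  (2,7) → (φ(2),φ(7)) = (6,10) ∈ E(G2) ✓
  (2,8) → (φ(2),φ(8)) = (9,10) ∈ E(G2) ✓
  (2,9) → (φ(2),φ(9)) = (8,10) ∈ E(G2) ✓
  (2,11) → (φ(2),φ(11)) = (0,10) ∈ E(G2) ✓
  (3,5) → (φ(3),φ(5)) = (2,7) ∈ E(G2) ✓
  (4,10) → (φ(4),φ(10)) = (5,11) ∈ E(G2) ✓
  (5,6) → (φ(5),φ(6)) = (4,7) ∈ E(G2) ✓
  (5,9) → (φ(5),φ(9)) = (7,8) ∈ E(G2) ✓
  (5,11) → (φ(5),φ(11)) = (0,7) ∈ E(G2) ✓
  (6,8) → (φ(6),φ(8)) = (4,9) ∈ E(G2) ✓
  (6,9) → (φ(6),φ(9)) = (4,8) ∈ E(G2) ✓
  (6,10) → (φ(6),φ(10)) = (4,11) ∈ E(G2) ✓
  (7,8) → (φ(7),φ(8)) = (6,9) ∈ E(G2) ✓
  (8,11) → (φ(8),φ(11)) = (0,9) ∈ E(G2) ✓
  (9,10) → (φ(9),φ(10)) = (8,11) ∈ E(G2) ✓
All 29 edges of G1 map to edges of G2, and |E(G1)| = |E(G2)| = 29, so φ is a bijection on edges as well as vertices. Hence G1 ≅ G2.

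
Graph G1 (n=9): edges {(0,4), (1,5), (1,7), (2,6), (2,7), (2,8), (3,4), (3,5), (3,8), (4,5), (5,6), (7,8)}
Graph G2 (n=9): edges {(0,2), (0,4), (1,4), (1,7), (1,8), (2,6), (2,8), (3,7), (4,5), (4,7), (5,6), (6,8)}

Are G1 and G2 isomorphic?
Yes, isomorphic

The graphs are isomorphic.
One valid mapping φ: V(G1) → V(G2): 0→3, 1→0, 2→6, 3→1, 4→7, 5→4, 6→5, 7→2, 8→8

Verify φ preserves adjacency — for each edge of G1, its image is an edge of G2:
  (0,4) → (φ(0),φ(4)) = (3,7) ∈ E(G2) ✓
  (1,5) → (φ(1),φ(5)) = (0,4) ∈ E(G2) ✓
  (1,7) → (φ(1),φ(7)) = (0,2) ∈ E(G2) ✓
  (2,6) → (φ(2),φ(6)) = (5,6) ∈ E(G2) ✓
  (2,7) → (φ(2),φ(7)) = (2,6) ∈ E(G2) ✓
  (2,8) → (φ(2),φ(8)) = (6,8) ∈ E(G2) ✓
  (3,4) → (φ(3),φ(4)) = (1,7) ∈ E(G2) ✓
  (3,5) → (φ(3),φ(5)) = (1,4) ∈ E(G2) ✓
  (3,8) → (φ(3),φ(8)) = (1,8) ∈ E(G2) ✓
  (4,5) → (φ(4),φ(5)) = (4,7) ∈ E(G2) ✓
  (5,6) → (φ(5),φ(6)) = (4,5) ∈ E(G2) ✓
  (7,8) → (φ(7),φ(8)) = (2,8) ∈ E(G2) ✓
All 12 edges of G1 map to edges of G2, and |E(G1)| = |E(G2)| = 12, so φ is a bijection on edges as well as vertices. Hence G1 ≅ G2.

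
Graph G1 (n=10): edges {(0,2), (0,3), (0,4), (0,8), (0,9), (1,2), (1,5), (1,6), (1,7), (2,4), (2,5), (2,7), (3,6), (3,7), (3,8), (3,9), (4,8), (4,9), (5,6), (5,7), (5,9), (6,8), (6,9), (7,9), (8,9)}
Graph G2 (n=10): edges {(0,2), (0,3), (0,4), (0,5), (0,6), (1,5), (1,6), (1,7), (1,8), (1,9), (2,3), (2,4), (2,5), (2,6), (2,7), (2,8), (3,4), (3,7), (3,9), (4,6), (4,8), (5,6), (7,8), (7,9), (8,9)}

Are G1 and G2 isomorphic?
Yes, isomorphic

The graphs are isomorphic.
One valid mapping φ: V(G1) → V(G2): 0→6, 1→9, 2→1, 3→4, 4→5, 5→7, 6→3, 7→8, 8→0, 9→2

Verify φ preserves adjacency — for each edge of G1, its image is an edge of G2:
  (0,2) → (φ(0),φ(2)) = (1,6) ∈ E(G2) ✓
  (0,3) → (φ(0),φ(3)) = (4,6) ∈ E(G2) ✓
  (0,4) → (φ(0),φ(4)) = (5,6) ∈ E(G2) ✓
  (0,8) → (φ(0),φ(8)) = (0,6) ∈ E(G2) ✓
  (0,9) → (φ(0),φ(9)) = (2,6) ∈ E(G2) ✓
  (1,2) → (φ(1),φ(2)) = (1,9) ∈ E(G2) ✓
  (1,5) → (φ(1),φ(5)) = (7,9) ∈ E(G2) ✓
  (1,6) → (φ(1),φ(6)) = (3,9) ∈ E(G2) ✓
  (1,7) → (φ(1),φ(7)) = (8,9) ∈ E(G2) ✓
  (2,4) → (φ(2),φ(4)) = (1,5) ∈ E(G2) ✓
  (2,5) → (φ(2),φ(5)) = (1,7) ∈ E(G2) ✓
  (2,7) → (φ(2),φ(7)) = (1,8) ∈ E(G2) ✓
  (3,6) → (φ(3),φ(6)) = (3,4) ∈ E(G2) ✓
  (3,7) → (φ(3),φ(7)) = (4,8) ∈ E(G2) ✓
  (3,8) → (φ(3),φ(8)) = (0,4) ∈ E(G2) ✓
  (3,9) → (φ(3),φ(9)) = (2,4) ∈ E(G2) ✓
  (4,8) → (φ(4),φ(8)) = (0,5) ∈ E(G2) ✓
  (4,9) → (φ(4),φ(9)) = (2,5) ∈ E(G2) ✓
  (5,6) → (φ(5),φ(6)) = (3,7) ∈ E(G2) ✓
  (5,7) → (φ(5),φ(7)) = (7,8) ∈ E(G2) ✓
  (5,9) → (φ(5),φ(9)) = (2,7) ∈ E(G2) ✓
  (6,8) → (φ(6),φ(8)) = (0,3) ∈ E(G2) ✓
  (6,9) → (φ(6),φ(9)) = (2,3) ∈ E(G2) ✓
  (7,9) → (φ(7),φ(9)) = (2,8) ∈ E(G2) ✓
  (8,9) → (φ(8),φ(9)) = (0,2) ∈ E(G2) ✓
All 25 edges of G1 map to edges of G2, and |E(G1)| = |E(G2)| = 25, so φ is a bijection on edges as well as vertices. Hence G1 ≅ G2.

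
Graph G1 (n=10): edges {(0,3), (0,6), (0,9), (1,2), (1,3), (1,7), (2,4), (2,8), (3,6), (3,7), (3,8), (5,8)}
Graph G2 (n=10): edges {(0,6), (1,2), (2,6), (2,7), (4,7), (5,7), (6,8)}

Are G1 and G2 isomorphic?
No, not isomorphic

The graphs are NOT isomorphic.

Connected components of G1: 1 component(s) with vertex sets [[0, 1, 2, 3, 4, 5, 6, 7, 8, 9]], sizes [10].
Connected components of G2: 3 component(s) with vertex sets [[3], [9], [0, 1, 2, 4, 5, 6, 7, 8]], sizes [1, 1, 8].
The number of connected components (and the multiset of component sizes) is an isomorphism invariant — an isomorphism maps each component of G1 bijectively onto a component of G2. Since G1 has 1 component(s) and G2 has 3, they cannot be isomorphic.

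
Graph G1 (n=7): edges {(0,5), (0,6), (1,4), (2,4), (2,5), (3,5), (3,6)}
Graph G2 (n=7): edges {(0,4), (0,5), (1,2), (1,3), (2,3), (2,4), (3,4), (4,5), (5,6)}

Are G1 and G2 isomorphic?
No, not isomorphic

The graphs are NOT isomorphic.

Counting triangles (3-cliques): G1 has 0, G2 has 3.
Triangle count is an isomorphism invariant, so differing triangle counts rule out isomorphism.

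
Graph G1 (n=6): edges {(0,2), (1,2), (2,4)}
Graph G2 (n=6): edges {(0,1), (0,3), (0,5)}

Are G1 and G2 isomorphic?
Yes, isomorphic

The graphs are isomorphic.
One valid mapping φ: V(G1) → V(G2): 0→1, 1→3, 2→0, 3→4, 4→5, 5→2

Verify φ preserves adjacency — for each edge of G1, its image is an edge of G2:
  (0,2) → (φ(0),φ(2)) = (0,1) ∈ E(G2) ✓
  (1,2) → (φ(1),φ(2)) = (0,3) ∈ E(G2) ✓
  (2,4) → (φ(2),φ(4)) = (0,5) ∈ E(G2) ✓
All 3 edges of G1 map to edges of G2, and |E(G1)| = |E(G2)| = 3, so φ is a bijection on edges as well as vertices. Hence G1 ≅ G2.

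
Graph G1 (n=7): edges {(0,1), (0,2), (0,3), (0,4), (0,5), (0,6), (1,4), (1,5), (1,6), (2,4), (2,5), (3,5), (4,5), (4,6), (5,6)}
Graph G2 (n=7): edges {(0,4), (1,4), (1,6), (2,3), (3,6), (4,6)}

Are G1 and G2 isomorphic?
No, not isomorphic

The graphs are NOT isomorphic.

Counting triangles (3-cliques): G1 has 14, G2 has 1.
Triangle count is an isomorphism invariant, so differing triangle counts rule out isomorphism.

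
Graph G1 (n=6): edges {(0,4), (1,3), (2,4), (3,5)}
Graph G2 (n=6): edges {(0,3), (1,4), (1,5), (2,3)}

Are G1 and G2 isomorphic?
Yes, isomorphic

The graphs are isomorphic.
One valid mapping φ: V(G1) → V(G2): 0→2, 1→5, 2→0, 3→1, 4→3, 5→4

Verify φ preserves adjacency — for each edge of G1, its image is an edge of G2:
  (0,4) → (φ(0),φ(4)) = (2,3) ∈ E(G2) ✓
  (1,3) → (φ(1),φ(3)) = (1,5) ∈ E(G2) ✓
  (2,4) → (φ(2),φ(4)) = (0,3) ∈ E(G2) ✓
  (3,5) → (φ(3),φ(5)) = (1,4) ∈ E(G2) ✓
All 4 edges of G1 map to edges of G2, and |E(G1)| = |E(G2)| = 4, so φ is a bijection on edges as well as vertices. Hence G1 ≅ G2.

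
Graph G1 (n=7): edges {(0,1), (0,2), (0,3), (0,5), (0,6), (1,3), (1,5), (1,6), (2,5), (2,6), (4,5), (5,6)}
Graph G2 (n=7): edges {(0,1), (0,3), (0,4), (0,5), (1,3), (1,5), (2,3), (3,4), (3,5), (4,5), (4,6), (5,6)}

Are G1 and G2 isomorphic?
Yes, isomorphic

The graphs are isomorphic.
One valid mapping φ: V(G1) → V(G2): 0→5, 1→4, 2→1, 3→6, 4→2, 5→3, 6→0

Verify φ preserves adjacency — for each edge of G1, its image is an edge of G2:
  (0,1) → (φ(0),φ(1)) = (4,5) ∈ E(G2) ✓
  (0,2) → (φ(0),φ(2)) = (1,5) ∈ E(G2) ✓
  (0,3) → (φ(0),φ(3)) = (5,6) ∈ E(G2) ✓
  (0,5) → (φ(0),φ(5)) = (3,5) ∈ E(G2) ✓
  (0,6) → (φ(0),φ(6)) = (0,5) ∈ E(G2) ✓
  (1,3) → (φ(1),φ(3)) = (4,6) ∈ E(G2) ✓
  (1,5) → (φ(1),φ(5)) = (3,4) ∈ E(G2) ✓
  (1,6) → (φ(1),φ(6)) = (0,4) ∈ E(G2) ✓
  (2,5) → (φ(2),φ(5)) = (1,3) ∈ E(G2) ✓
  (2,6) → (φ(2),φ(6)) = (0,1) ∈ E(G2) ✓
  (4,5) → (φ(4),φ(5)) = (2,3) ∈ E(G2) ✓
  (5,6) → (φ(5),φ(6)) = (0,3) ∈ E(G2) ✓
All 12 edges of G1 map to edges of G2, and |E(G1)| = |E(G2)| = 12, so φ is a bijection on edges as well as vertices. Hence G1 ≅ G2.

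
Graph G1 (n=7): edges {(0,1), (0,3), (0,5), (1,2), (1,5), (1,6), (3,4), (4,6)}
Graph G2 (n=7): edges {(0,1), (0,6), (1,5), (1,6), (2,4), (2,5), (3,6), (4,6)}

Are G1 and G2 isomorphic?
Yes, isomorphic

The graphs are isomorphic.
One valid mapping φ: V(G1) → V(G2): 0→1, 1→6, 2→3, 3→5, 4→2, 5→0, 6→4

Verify φ preserves adjacency — for each edge of G1, its image is an edge of G2:
  (0,1) → (φ(0),φ(1)) = (1,6) ∈ E(G2) ✓
  (0,3) → (φ(0),φ(3)) = (1,5) ∈ E(G2) ✓
  (0,5) → (φ(0),φ(5)) = (0,1) ∈ E(G2) ✓
  (1,2) → (φ(1),φ(2)) = (3,6) ∈ E(G2) ✓
  (1,5) → (φ(1),φ(5)) = (0,6) ∈ E(G2) ✓
  (1,6) → (φ(1),φ(6)) = (4,6) ∈ E(G2) ✓
  (3,4) → (φ(3),φ(4)) = (2,5) ∈ E(G2) ✓
  (4,6) → (φ(4),φ(6)) = (2,4) ∈ E(G2) ✓
All 8 edges of G1 map to edges of G2, and |E(G1)| = |E(G2)| = 8, so φ is a bijection on edges as well as vertices. Hence G1 ≅ G2.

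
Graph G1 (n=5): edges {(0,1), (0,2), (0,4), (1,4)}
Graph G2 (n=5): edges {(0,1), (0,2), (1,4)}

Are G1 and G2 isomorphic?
No, not isomorphic

The graphs are NOT isomorphic.

Counting edges: G1 has 4 edge(s); G2 has 3 edge(s).
Edge count is an isomorphism invariant (a bijection on vertices induces a bijection on edges), so differing edge counts rule out isomorphism.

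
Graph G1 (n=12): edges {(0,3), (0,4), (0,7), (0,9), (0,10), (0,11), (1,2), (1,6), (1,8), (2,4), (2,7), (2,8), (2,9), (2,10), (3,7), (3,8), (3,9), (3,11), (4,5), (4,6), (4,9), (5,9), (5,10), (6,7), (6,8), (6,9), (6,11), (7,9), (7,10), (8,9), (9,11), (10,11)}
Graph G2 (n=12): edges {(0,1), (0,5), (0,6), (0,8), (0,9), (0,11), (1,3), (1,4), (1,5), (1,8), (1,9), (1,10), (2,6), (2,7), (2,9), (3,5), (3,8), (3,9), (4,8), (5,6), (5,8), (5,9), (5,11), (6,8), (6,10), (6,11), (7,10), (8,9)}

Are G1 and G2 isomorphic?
No, not isomorphic

The graphs are NOT isomorphic.

Degrees in G1: deg(0)=6, deg(1)=3, deg(2)=6, deg(3)=5, deg(4)=5, deg(5)=3, deg(6)=6, deg(7)=6, deg(8)=5, deg(9)=9, deg(10)=5, deg(11)=5.
Sorted degree sequence of G1: [9, 6, 6, 6, 6, 5, 5, 5, 5, 5, 3, 3].
Degrees in G2: deg(0)=6, deg(1)=7, deg(2)=3, deg(3)=4, deg(4)=2, deg(5)=7, deg(6)=6, deg(7)=2, deg(8)=7, deg(9)=6, deg(10)=3, deg(11)=3.
Sorted degree sequence of G2: [7, 7, 7, 6, 6, 6, 4, 3, 3, 3, 2, 2].
The (sorted) degree sequence is an isomorphism invariant, so since G1 and G2 have different degree sequences they cannot be isomorphic.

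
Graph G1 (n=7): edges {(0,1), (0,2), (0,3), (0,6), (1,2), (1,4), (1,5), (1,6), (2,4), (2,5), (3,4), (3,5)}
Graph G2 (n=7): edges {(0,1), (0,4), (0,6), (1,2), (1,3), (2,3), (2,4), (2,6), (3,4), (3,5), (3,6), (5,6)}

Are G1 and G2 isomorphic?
Yes, isomorphic

The graphs are isomorphic.
One valid mapping φ: V(G1) → V(G2): 0→6, 1→3, 2→2, 3→0, 4→4, 5→1, 6→5

Verify φ preserves adjacency — for each edge of G1, its image is an edge of G2:
  (0,1) → (φ(0),φ(1)) = (3,6) ∈ E(G2) ✓
  (0,2) → (φ(0),φ(2)) = (2,6) ∈ E(G2) ✓
  (0,3) → (φ(0),φ(3)) = (0,6) ∈ E(G2) ✓
  (0,6) → (φ(0),φ(6)) = (5,6) ∈ E(G2) ✓
  (1,2) → (φ(1),φ(2)) = (2,3) ∈ E(G2) ✓
  (1,4) → (φ(1),φ(4)) = (3,4) ∈ E(G2) ✓
  (1,5) → (φ(1),φ(5)) = (1,3) ∈ E(G2) ✓
  (1,6) → (φ(1),φ(6)) = (3,5) ∈ E(G2) ✓
  (2,4) → (φ(2),φ(4)) = (2,4) ∈ E(G2) ✓
  (2,5) → (φ(2),φ(5)) = (1,2) ∈ E(G2) ✓
  (3,4) → (φ(3),φ(4)) = (0,4) ∈ E(G2) ✓
  (3,5) → (φ(3),φ(5)) = (0,1) ∈ E(G2) ✓
All 12 edges of G1 map to edges of G2, and |E(G1)| = |E(G2)| = 12, so φ is a bijection on edges as well as vertices. Hence G1 ≅ G2.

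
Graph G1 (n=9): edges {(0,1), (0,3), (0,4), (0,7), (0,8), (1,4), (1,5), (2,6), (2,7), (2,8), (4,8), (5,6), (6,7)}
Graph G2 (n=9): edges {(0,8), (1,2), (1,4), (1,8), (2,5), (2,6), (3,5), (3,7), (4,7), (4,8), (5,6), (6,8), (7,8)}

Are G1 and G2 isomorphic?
Yes, isomorphic

The graphs are isomorphic.
One valid mapping φ: V(G1) → V(G2): 0→8, 1→7, 2→2, 3→0, 4→4, 5→3, 6→5, 7→6, 8→1

Verify φ preserves adjacency — for each edge of G1, its image is an edge of G2:
  (0,1) → (φ(0),φ(1)) = (7,8) ∈ E(G2) ✓
  (0,3) → (φ(0),φ(3)) = (0,8) ∈ E(G2) ✓
  (0,4) → (φ(0),φ(4)) = (4,8) ∈ E(G2) ✓
  (0,7) → (φ(0),φ(7)) = (6,8) ∈ E(G2) ✓
  (0,8) → (φ(0),φ(8)) = (1,8) ∈ E(G2) ✓
  (1,4) → (φ(1),φ(4)) = (4,7) ∈ E(G2) ✓
  (1,5) → (φ(1),φ(5)) = (3,7) ∈ E(G2) ✓
  (2,6) → (φ(2),φ(6)) = (2,5) ∈ E(G2) ✓
  (2,7) → (φ(2),φ(7)) = (2,6) ∈ E(G2) ✓
  (2,8) → (φ(2),φ(8)) = (1,2) ∈ E(G2) ✓
  (4,8) → (φ(4),φ(8)) = (1,4) ∈ E(G2) ✓
  (5,6) → (φ(5),φ(6)) = (3,5) ∈ E(G2) ✓
  (6,7) → (φ(6),φ(7)) = (5,6) ∈ E(G2) ✓
All 13 edges of G1 map to edges of G2, and |E(G1)| = |E(G2)| = 13, so φ is a bijection on edges as well as vertices. Hence G1 ≅ G2.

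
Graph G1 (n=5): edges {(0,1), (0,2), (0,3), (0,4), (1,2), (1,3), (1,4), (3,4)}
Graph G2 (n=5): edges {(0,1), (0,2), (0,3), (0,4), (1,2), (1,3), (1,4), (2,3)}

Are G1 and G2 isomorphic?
Yes, isomorphic

The graphs are isomorphic.
One valid mapping φ: V(G1) → V(G2): 0→0, 1→1, 2→4, 3→2, 4→3

Verify φ preserves adjacency — for each edge of G1, its image is an edge of G2:
  (0,1) → (φ(0),φ(1)) = (0,1) ∈ E(G2) ✓
  (0,2) → (φ(0),φ(2)) = (0,4) ∈ E(G2) ✓
  (0,3) → (φ(0),φ(3)) = (0,2) ∈ E(G2) ✓
  (0,4) → (φ(0),φ(4)) = (0,3) ∈ E(G2) ✓
  (1,2) → (φ(1),φ(2)) = (1,4) ∈ E(G2) ✓
  (1,3) → (φ(1),φ(3)) = (1,2) ∈ E(G2) ✓
  (1,4) → (φ(1),φ(4)) = (1,3) ∈ E(G2) ✓
  (3,4) → (φ(3),φ(4)) = (2,3) ∈ E(G2) ✓
All 8 edges of G1 map to edges of G2, and |E(G1)| = |E(G2)| = 8, so φ is a bijection on edges as well as vertices. Hence G1 ≅ G2.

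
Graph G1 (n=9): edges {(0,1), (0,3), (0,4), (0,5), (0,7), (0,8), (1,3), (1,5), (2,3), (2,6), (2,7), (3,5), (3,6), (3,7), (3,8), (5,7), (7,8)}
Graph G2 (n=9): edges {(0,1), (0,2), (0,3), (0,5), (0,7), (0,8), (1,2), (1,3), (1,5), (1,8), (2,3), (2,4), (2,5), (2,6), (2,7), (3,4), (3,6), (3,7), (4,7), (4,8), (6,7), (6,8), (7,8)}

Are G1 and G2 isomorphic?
No, not isomorphic

The graphs are NOT isomorphic.

Counting triangles (3-cliques): G1 has 12, G2 has 20.
Triangle count is an isomorphism invariant, so differing triangle counts rule out isomorphism.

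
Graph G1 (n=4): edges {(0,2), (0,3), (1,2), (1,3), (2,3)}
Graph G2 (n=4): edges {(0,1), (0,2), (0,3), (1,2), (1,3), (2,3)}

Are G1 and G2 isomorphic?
No, not isomorphic

The graphs are NOT isomorphic.

Counting edges: G1 has 5 edge(s); G2 has 6 edge(s).
Edge count is an isomorphism invariant (a bijection on vertices induces a bijection on edges), so differing edge counts rule out isomorphism.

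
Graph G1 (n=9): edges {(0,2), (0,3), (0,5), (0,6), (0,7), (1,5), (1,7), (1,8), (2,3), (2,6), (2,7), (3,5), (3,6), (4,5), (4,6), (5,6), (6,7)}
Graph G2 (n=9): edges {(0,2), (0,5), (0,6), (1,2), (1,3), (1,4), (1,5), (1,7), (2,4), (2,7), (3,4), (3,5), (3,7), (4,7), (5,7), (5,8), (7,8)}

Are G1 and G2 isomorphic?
Yes, isomorphic

The graphs are isomorphic.
One valid mapping φ: V(G1) → V(G2): 0→1, 1→0, 2→4, 3→3, 4→8, 5→5, 6→7, 7→2, 8→6

Verify φ preserves adjacency — for each edge of G1, its image is an edge of G2:
  (0,2) → (φ(0),φ(2)) = (1,4) ∈ E(G2) ✓
  (0,3) → (φ(0),φ(3)) = (1,3) ∈ E(G2) ✓
  (0,5) → (φ(0),φ(5)) = (1,5) ∈ E(G2) ✓
  (0,6) → (φ(0),φ(6)) = (1,7) ∈ E(G2) ✓
  (0,7) → (φ(0),φ(7)) = (1,2) ∈ E(G2) ✓
  (1,5) → (φ(1),φ(5)) = (0,5) ∈ E(G2) ✓
  (1,7) → (φ(1),φ(7)) = (0,2) ∈ E(G2) ✓
  (1,8) → (φ(1),φ(8)) = (0,6) ∈ E(G2) ✓
  (2,3) → (φ(2),φ(3)) = (3,4) ∈ E(G2) ✓
  (2,6) → (φ(2),φ(6)) = (4,7) ∈ E(G2) ✓
  (2,7) → (φ(2),φ(7)) = (2,4) ∈ E(G2) ✓
  (3,5) → (φ(3),φ(5)) = (3,5) ∈ E(G2) ✓
  (3,6) → (φ(3),φ(6)) = (3,7) ∈ E(G2) ✓
  (4,5) → (φ(4),φ(5)) = (5,8) ∈ E(G2) ✓
  (4,6) → (φ(4),φ(6)) = (7,8) ∈ E(G2) ✓
  (5,6) → (φ(5),φ(6)) = (5,7) ∈ E(G2) ✓
  (6,7) → (φ(6),φ(7)) = (2,7) ∈ E(G2) ✓
All 17 edges of G1 map to edges of G2, and |E(G1)| = |E(G2)| = 17, so φ is a bijection on edges as well as vertices. Hence G1 ≅ G2.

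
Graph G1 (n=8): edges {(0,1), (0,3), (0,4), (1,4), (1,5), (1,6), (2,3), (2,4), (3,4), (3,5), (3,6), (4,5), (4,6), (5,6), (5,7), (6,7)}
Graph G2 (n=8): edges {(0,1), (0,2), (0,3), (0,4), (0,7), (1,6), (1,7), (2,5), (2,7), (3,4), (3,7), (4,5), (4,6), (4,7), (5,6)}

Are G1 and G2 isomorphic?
No, not isomorphic

The graphs are NOT isomorphic.

Degrees in G1: deg(0)=3, deg(1)=4, deg(2)=2, deg(3)=5, deg(4)=6, deg(5)=5, deg(6)=5, deg(7)=2.
Sorted degree sequence of G1: [6, 5, 5, 5, 4, 3, 2, 2].
Degrees in G2: deg(0)=5, deg(1)=3, deg(2)=3, deg(3)=3, deg(4)=5, deg(5)=3, deg(6)=3, deg(7)=5.
Sorted degree sequence of G2: [5, 5, 5, 3, 3, 3, 3, 3].
The (sorted) degree sequence is an isomorphism invariant, so since G1 and G2 have different degree sequences they cannot be isomorphic.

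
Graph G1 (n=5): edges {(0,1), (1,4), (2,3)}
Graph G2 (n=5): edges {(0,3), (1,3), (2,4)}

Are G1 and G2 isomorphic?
Yes, isomorphic

The graphs are isomorphic.
One valid mapping φ: V(G1) → V(G2): 0→1, 1→3, 2→2, 3→4, 4→0

Verify φ preserves adjacency — for each edge of G1, its image is an edge of G2:
  (0,1) → (φ(0),φ(1)) = (1,3) ∈ E(G2) ✓
  (1,4) → (φ(1),φ(4)) = (0,3) ∈ E(G2) ✓
  (2,3) → (φ(2),φ(3)) = (2,4) ∈ E(G2) ✓
All 3 edges of G1 map to edges of G2, and |E(G1)| = |E(G2)| = 3, so φ is a bijection on edges as well as vertices. Hence G1 ≅ G2.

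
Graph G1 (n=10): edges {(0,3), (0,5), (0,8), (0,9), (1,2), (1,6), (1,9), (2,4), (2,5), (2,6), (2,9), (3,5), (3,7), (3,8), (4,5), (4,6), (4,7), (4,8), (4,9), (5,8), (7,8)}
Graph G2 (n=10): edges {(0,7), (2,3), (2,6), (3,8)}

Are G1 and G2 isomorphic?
No, not isomorphic

The graphs are NOT isomorphic.

Connected components of G1: 1 component(s) with vertex sets [[0, 1, 2, 3, 4, 5, 6, 7, 8, 9]], sizes [10].
Connected components of G2: 6 component(s) with vertex sets [[1], [4], [5], [9], [0, 7], [2, 3, 6, 8]], sizes [1, 1, 1, 1, 2, 4].
The number of connected components (and the multiset of component sizes) is an isomorphism invariant — an isomorphism maps each component of G1 bijectively onto a component of G2. Since G1 has 1 component(s) and G2 has 6, they cannot be isomorphic.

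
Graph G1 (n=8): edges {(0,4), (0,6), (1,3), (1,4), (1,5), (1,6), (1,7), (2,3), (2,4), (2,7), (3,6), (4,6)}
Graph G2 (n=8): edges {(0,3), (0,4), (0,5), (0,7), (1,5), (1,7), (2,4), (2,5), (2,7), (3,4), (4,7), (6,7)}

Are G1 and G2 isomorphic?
Yes, isomorphic

The graphs are isomorphic.
One valid mapping φ: V(G1) → V(G2): 0→3, 1→7, 2→5, 3→2, 4→0, 5→6, 6→4, 7→1

Verify φ preserves adjacency — for each edge of G1, its image is an edge of G2:
  (0,4) → (φ(0),φ(4)) = (0,3) ∈ E(G2) ✓
  (0,6) → (φ(0),φ(6)) = (3,4) ∈ E(G2) ✓
  (1,3) → (φ(1),φ(3)) = (2,7) ∈ E(G2) ✓
  (1,4) → (φ(1),φ(4)) = (0,7) ∈ E(G2) ✓
  (1,5) → (φ(1),φ(5)) = (6,7) ∈ E(G2) ✓
  (1,6) → (φ(1),φ(6)) = (4,7) ∈ E(G2) ✓
  (1,7) → (φ(1),φ(7)) = (1,7) ∈ E(G2) ✓
  (2,3) → (φ(2),φ(3)) = (2,5) ∈ E(G2) ✓
  (2,4) → (φ(2),φ(4)) = (0,5) ∈ E(G2) ✓
  (2,7) → (φ(2),φ(7)) = (1,5) ∈ E(G2) ✓
  (3,6) → (φ(3),φ(6)) = (2,4) ∈ E(G2) ✓
  (4,6) → (φ(4),φ(6)) = (0,4) ∈ E(G2) ✓
All 12 edges of G1 map to edges of G2, and |E(G1)| = |E(G2)| = 12, so φ is a bijection on edges as well as vertices. Hence G1 ≅ G2.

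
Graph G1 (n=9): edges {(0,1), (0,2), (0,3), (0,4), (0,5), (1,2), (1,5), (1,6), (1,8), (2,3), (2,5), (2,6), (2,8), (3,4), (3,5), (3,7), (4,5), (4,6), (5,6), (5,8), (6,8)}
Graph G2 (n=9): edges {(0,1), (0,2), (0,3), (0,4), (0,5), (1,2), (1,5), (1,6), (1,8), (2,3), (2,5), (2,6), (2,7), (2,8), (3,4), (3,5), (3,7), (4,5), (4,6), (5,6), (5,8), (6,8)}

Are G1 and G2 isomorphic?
No, not isomorphic

The graphs are NOT isomorphic.

Counting edges: G1 has 21 edge(s); G2 has 22 edge(s).
Edge count is an isomorphism invariant (a bijection on vertices induces a bijection on edges), so differing edge counts rule out isomorphism.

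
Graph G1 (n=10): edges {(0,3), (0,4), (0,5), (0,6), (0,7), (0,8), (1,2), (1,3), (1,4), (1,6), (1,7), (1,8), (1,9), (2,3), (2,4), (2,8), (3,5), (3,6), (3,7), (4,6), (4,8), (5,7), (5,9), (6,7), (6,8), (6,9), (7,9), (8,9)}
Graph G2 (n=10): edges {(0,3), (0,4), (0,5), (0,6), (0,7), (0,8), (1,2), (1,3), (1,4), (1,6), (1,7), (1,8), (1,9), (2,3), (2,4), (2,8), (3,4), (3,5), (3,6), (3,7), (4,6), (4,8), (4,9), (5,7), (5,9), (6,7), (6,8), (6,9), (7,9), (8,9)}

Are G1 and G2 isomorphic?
No, not isomorphic

The graphs are NOT isomorphic.

Counting edges: G1 has 28 edge(s); G2 has 30 edge(s).
Edge count is an isomorphism invariant (a bijection on vertices induces a bijection on edges), so differing edge counts rule out isomorphism.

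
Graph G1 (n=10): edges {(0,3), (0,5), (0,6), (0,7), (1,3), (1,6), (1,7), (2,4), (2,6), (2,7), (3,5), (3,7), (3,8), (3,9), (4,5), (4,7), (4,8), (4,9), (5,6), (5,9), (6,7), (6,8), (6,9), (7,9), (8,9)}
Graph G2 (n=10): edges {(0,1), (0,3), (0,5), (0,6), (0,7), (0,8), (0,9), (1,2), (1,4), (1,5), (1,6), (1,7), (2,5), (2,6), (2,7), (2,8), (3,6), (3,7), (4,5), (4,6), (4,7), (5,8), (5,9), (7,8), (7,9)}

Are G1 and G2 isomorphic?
Yes, isomorphic

The graphs are isomorphic.
One valid mapping φ: V(G1) → V(G2): 0→8, 1→9, 2→3, 3→5, 4→6, 5→2, 6→7, 7→0, 8→4, 9→1

Verify φ preserves adjacency — for each edge of G1, its image is an edge of G2:
  (0,3) → (φ(0),φ(3)) = (5,8) ∈ E(G2) ✓
  (0,5) → (φ(0),φ(5)) = (2,8) ∈ E(G2) ✓
  (0,6) → (φ(0),φ(6)) = (7,8) ∈ E(G2) ✓
  (0,7) → (φ(0),φ(7)) = (0,8) ∈ E(G2) ✓
  (1,3) → (φ(1),φ(3)) = (5,9) ∈ E(G2) ✓
  (1,6) → (φ(1),φ(6)) = (7,9) ∈ E(G2) ✓
  (1,7) → (φ(1),φ(7)) = (0,9) ∈ E(G2) ✓
  (2,4) → (φ(2),φ(4)) = (3,6) ∈ E(G2) ✓
  (2,6) → (φ(2),φ(6)) = (3,7) ∈ E(G2) ✓
  (2,7) → (φ(2),φ(7)) = (0,3) ∈ E(G2) ✓
  (3,5) → (φ(3),φ(5)) = (2,5) ∈ E(G2) ✓
  (3,7) → (φ(3),φ(7)) = (0,5) ∈ E(G2) ✓
  (3,8) → (φ(3),φ(8)) = (4,5) ∈ E(G2) ✓
  (3,9) → (φ(3),φ(9)) = (1,5) ∈ E(G2) ✓
  (4,5) → (φ(4),φ(5)) = (2,6) ∈ E(G2) ✓
  (4,7) → (φ(4),φ(7)) = (0,6) ∈ E(G2) ✓
  (4,8) → (φ(4),φ(8)) = (4,6) ∈ E(G2) ✓
  (4,9) → (φ(4),φ(9)) = (1,6) ∈ E(G2) ✓
  (5,6) → (φ(5),φ(6)) = (2,7) ∈ E(G2) ✓
  (5,9) → (φ(5),φ(9)) = (1,2) ∈ E(G2) ✓
  (6,7) → (φ(6),φ(7)) = (0,7) ∈ E(G2) ✓
  (6,8) → (φ(6),φ(8)) = (4,7) ∈ E(G2) ✓
  (6,9) → (φ(6),φ(9)) = (1,7) ∈ E(G2) ✓
  (7,9) → (φ(7),φ(9)) = (0,1) ∈ E(G2) ✓
  (8,9) → (φ(8),φ(9)) = (1,4) ∈ E(G2) ✓
All 25 edges of G1 map to edges of G2, and |E(G1)| = |E(G2)| = 25, so φ is a bijection on edges as well as vertices. Hence G1 ≅ G2.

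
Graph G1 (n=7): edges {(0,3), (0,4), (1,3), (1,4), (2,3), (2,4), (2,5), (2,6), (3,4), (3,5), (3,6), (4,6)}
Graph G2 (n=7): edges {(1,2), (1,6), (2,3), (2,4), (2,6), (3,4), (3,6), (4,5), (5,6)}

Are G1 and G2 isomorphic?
No, not isomorphic

The graphs are NOT isomorphic.

Degrees in G1: deg(0)=2, deg(1)=2, deg(2)=4, deg(3)=6, deg(4)=5, deg(5)=2, deg(6)=3.
Sorted degree sequence of G1: [6, 5, 4, 3, 2, 2, 2].
Degrees in G2: deg(0)=0, deg(1)=2, deg(2)=4, deg(3)=3, deg(4)=3, deg(5)=2, deg(6)=4.
Sorted degree sequence of G2: [4, 4, 3, 3, 2, 2, 0].
The (sorted) degree sequence is an isomorphism invariant, so since G1 and G2 have different degree sequences they cannot be isomorphic.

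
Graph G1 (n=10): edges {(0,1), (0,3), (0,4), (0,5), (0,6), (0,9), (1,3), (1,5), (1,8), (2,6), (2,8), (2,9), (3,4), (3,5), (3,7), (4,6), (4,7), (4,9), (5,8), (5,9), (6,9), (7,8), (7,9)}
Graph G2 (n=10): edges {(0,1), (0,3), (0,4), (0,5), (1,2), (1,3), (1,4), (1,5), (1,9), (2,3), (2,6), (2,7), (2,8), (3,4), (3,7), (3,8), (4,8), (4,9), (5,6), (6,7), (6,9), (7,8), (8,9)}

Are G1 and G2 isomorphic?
Yes, isomorphic

The graphs are isomorphic.
One valid mapping φ: V(G1) → V(G2): 0→3, 1→7, 2→5, 3→8, 4→4, 5→2, 6→0, 7→9, 8→6, 9→1

Verify φ preserves adjacency — for each edge of G1, its image is an edge of G2:
  (0,1) → (φ(0),φ(1)) = (3,7) ∈ E(G2) ✓
  (0,3) → (φ(0),φ(3)) = (3,8) ∈ E(G2) ✓
  (0,4) → (φ(0),φ(4)) = (3,4) ∈ E(G2) ✓
  (0,5) → (φ(0),φ(5)) = (2,3) ∈ E(G2) ✓
  (0,6) → (φ(0),φ(6)) = (0,3) ∈ E(G2) ✓
  (0,9) → (φ(0),φ(9)) = (1,3) ∈ E(G2) ✓
  (1,3) → (φ(1),φ(3)) = (7,8) ∈ E(G2) ✓
  (1,5) → (φ(1),φ(5)) = (2,7) ∈ E(G2) ✓
  (1,8) → (φ(1),φ(8)) = (6,7) ∈ E(G2) ✓
  (2,6) → (φ(2),φ(6)) = (0,5) ∈ E(G2) ✓
  (2,8) → (φ(2),φ(8)) = (5,6) ∈ E(G2) ✓
  (2,9) → (φ(2),φ(9)) = (1,5) ∈ E(G2) ✓
  (3,4) → (φ(3),φ(4)) = (4,8) ∈ E(G2) ✓
  (3,5) → (φ(3),φ(5)) = (2,8) ∈ E(G2) ✓
  (3,7) → (φ(3),φ(7)) = (8,9) ∈ E(G2) ✓
  (4,6) → (φ(4),φ(6)) = (0,4) ∈ E(G2) ✓
  (4,7) → (φ(4),φ(7)) = (4,9) ∈ E(G2) ✓
  (4,9) → (φ(4),φ(9)) = (1,4) ∈ E(G2) ✓
  (5,8) → (φ(5),φ(8)) = (2,6) ∈ E(G2) ✓
  (5,9) → (φ(5),φ(9)) = (1,2) ∈ E(G2) ✓
  (6,9) → (φ(6),φ(9)) = (0,1) ∈ E(G2) ✓
  (7,8) → (φ(7),φ(8)) = (6,9) ∈ E(G2) ✓
  (7,9) → (φ(7),φ(9)) = (1,9) ∈ E(G2) ✓
All 23 edges of G1 map to edges of G2, and |E(G1)| = |E(G2)| = 23, so φ is a bijection on edges as well as vertices. Hence G1 ≅ G2.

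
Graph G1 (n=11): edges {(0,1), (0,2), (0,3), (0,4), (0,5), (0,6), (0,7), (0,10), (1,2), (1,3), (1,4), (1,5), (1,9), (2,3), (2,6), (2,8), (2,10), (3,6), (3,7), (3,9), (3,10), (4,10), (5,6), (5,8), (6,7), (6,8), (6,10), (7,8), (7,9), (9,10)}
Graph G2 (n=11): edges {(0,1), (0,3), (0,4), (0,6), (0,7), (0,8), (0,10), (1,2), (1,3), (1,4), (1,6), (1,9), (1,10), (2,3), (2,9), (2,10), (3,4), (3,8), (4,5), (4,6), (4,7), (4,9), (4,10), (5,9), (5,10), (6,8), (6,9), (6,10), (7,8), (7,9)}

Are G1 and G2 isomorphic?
Yes, isomorphic

The graphs are isomorphic.
One valid mapping φ: V(G1) → V(G2): 0→4, 1→9, 2→6, 3→1, 4→5, 5→7, 6→0, 7→3, 8→8, 9→2, 10→10

Verify φ preserves adjacency — for each edge of G1, its image is an edge of G2:
  (0,1) → (φ(0),φ(1)) = (4,9) ∈ E(G2) ✓
  (0,2) → (φ(0),φ(2)) = (4,6) ∈ E(G2) ✓
  (0,3) → (φ(0),φ(3)) = (1,4) ∈ E(G2) ✓
  (0,4) → (φ(0),φ(4)) = (4,5) ∈ E(G2) ✓
  (0,5) → (φ(0),φ(5)) = (4,7) ∈ E(G2) ✓
  (0,6) → (φ(0),φ(6)) = (0,4) ∈ E(G2) ✓
  (0,7) → (φ(0),φ(7)) = (3,4) ∈ E(G2) ✓
  (0,10) → (φ(0),φ(10)) = (4,10) ∈ E(G2) ✓
  (1,2) → (φ(1),φ(2)) = (6,9) ∈ E(G2) ✓
  (1,3) → (φ(1),φ(3)) = (1,9) ∈ E(G2) ✓
  (1,4) → (φ(1),φ(4)) = (5,9) ∈ E(G2) ✓
  (1,5) → (φ(1),φ(5)) = (7,9) ∈ E(G2) ✓
  (1,9) → (φ(1),φ(9)) = (2,9) ∈ E(G2) ✓
  (2,3) → (φ(2),φ(3)) = (1,6) ∈ E(G2) ✓
  (2,6) → (φ(2),φ(6)) = (0,6) ∈ E(G2) ✓
  (2,8) → (φ(2),φ(8)) = (6,8) ∈ E(G2) ✓
  (2,10) → (φ(2),φ(10)) = (6,10) ∈ E(G2) ✓
  (3,6) → (φ(3),φ(6)) = (0,1) ∈ E(G2) ✓
  (3,7) → (φ(3),φ(7)) = (1,3) ∈ E(G2) ✓
  (3,9) → (φ(3),φ(9)) = (1,2) ∈ E(G2) ✓
  (3,10) → (φ(3),φ(10)) = (1,10) ∈ E(G2) ✓
  (4,10) → (φ(4),φ(10)) = (5,10) ∈ E(G2) ✓
  (5,6) → (φ(5),φ(6)) = (0,7) ∈ E(G2) ✓
  (5,8) → (φ(5),φ(8)) = (7,8) ∈ E(G2) ✓
  (6,7) → (φ(6),φ(7)) = (0,3) ∈ E(G2) ✓
  (6,8) → (φ(6),φ(8)) = (0,8) ∈ E(G2) ✓
  (6,10) → (φ(6),φ(10)) = (0,10) ∈ E(G2) ✓
  (7,8) → (φ(7),φ(8)) = (3,8) ∈ E(G2) ✓
  (7,9) → (φ(7),φ(9)) = (2,3) ∈ E(G2) ✓
  (9,10) → (φ(9),φ(10)) = (2,10) ∈ E(G2) ✓
All 30 edges of G1 map to edges of G2, and |E(G1)| = |E(G2)| = 30, so φ is a bijection on edges as well as vertices. Hence G1 ≅ G2.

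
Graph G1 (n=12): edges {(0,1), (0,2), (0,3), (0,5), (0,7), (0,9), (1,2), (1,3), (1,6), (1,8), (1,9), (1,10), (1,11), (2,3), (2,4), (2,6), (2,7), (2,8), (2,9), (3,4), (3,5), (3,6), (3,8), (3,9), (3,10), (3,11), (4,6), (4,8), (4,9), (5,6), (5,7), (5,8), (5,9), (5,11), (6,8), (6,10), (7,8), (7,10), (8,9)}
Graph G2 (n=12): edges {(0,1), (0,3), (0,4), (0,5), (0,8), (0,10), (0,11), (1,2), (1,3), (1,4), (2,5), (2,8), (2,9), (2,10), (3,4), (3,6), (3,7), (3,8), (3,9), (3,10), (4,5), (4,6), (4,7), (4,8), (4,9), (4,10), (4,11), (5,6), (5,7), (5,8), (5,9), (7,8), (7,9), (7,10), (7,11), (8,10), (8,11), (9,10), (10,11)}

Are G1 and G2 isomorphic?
Yes, isomorphic

The graphs are isomorphic.
One valid mapping φ: V(G1) → V(G2): 0→9, 1→3, 2→10, 3→4, 4→11, 5→5, 6→0, 7→2, 8→8, 9→7, 10→1, 11→6

Verify φ preserves adjacency — for each edge of G1, its image is an edge of G2:
  (0,1) → (φ(0),φ(1)) = (3,9) ∈ E(G2) ✓
  (0,2) → (φ(0),φ(2)) = (9,10) ∈ E(G2) ✓
  (0,3) → (φ(0),φ(3)) = (4,9) ∈ E(G2) ✓
  (0,5) → (φ(0),φ(5)) = (5,9) ∈ E(G2) ✓
  (0,7) → (φ(0),φ(7)) = (2,9) ∈ E(G2) ✓
  (0,9) → (φ(0),φ(9)) = (7,9) ∈ E(G2) ✓
  (1,2) → (φ(1),φ(2)) = (3,10) ∈ E(G2) ✓
  (1,3) → (φ(1),φ(3)) = (3,4) ∈ E(G2) ✓
  (1,6) → (φ(1),φ(6)) = (0,3) ∈ E(G2) ✓
  (1,8) → (φ(1),φ(8)) = (3,8) ∈ E(G2) ✓
  (1,9) → (φ(1),φ(9)) = (3,7) ∈ E(G2) ✓
  (1,10) → (φ(1),φ(10)) = (1,3) ∈ E(G2) ✓
  (1,11) → (φ(1),φ(11)) = (3,6) ∈ E(G2) ✓
  (2,3) → (φ(2),φ(3)) = (4,10) ∈ E(G2) ✓
  (2,4) → (φ(2),φ(4)) = (10,11) ∈ E(G2) ✓
  (2,6) → (φ(2),φ(6)) = (0,10) ∈ E(G2) ✓
  (2,7) → (φ(2),φ(7)) = (2,10) ∈ E(G2) ✓
  (2,8) → (φ(2),φ(8)) = (8,10) ∈ E(G2) ✓
  (2,9) → (φ(2),φ(9)) = (7,10) ∈ E(G2) ✓
  (3,4) → (φ(3),φ(4)) = (4,11) ∈ E(G2) ✓
  (3,5) → (φ(3),φ(5)) = (4,5) ∈ E(G2) ✓
  (3,6) → (φ(3),φ(6)) = (0,4) ∈ E(G2) ✓
  (3,8) → (φ(3),φ(8)) = (4,8) ∈ E(G2) ✓
  (3,9) → (φ(3),φ(9)) = (4,7) ∈ E(G2) ✓
  (3,10) → (φ(3),φ(10)) = (1,4) ∈ E(G2) ✓
  (3,11) → (φ(3),φ(11)) = (4,6) ∈ E(G2) ✓
  (4,6) → (φ(4),φ(6)) = (0,11) ∈ E(G2) ✓
  (4,8) → (φ(4),φ(8)) = (8,11) ∈ E(G2) ✓
  (4,9) → (φ(4),φ(9)) = (7,11) ∈ E(G2) ✓
  (5,6) → (φ(5),φ(6)) = (0,5) ∈ E(G2) ✓
  (5,7) → (φ(5),φ(7)) = (2,5) ∈ E(G2) ✓
  (5,8) → (φ(5),φ(8)) = (5,8) ∈ E(G2) ✓
  (5,9) → (φ(5),φ(9)) = (5,7) ∈ E(G2) ✓
  (5,11) → (φ(5),φ(11)) = (5,6) ∈ E(G2) ✓
  (6,8) → (φ(6),φ(8)) = (0,8) ∈ E(G2) ✓
  (6,10) → (φ(6),φ(10)) = (0,1) ∈ E(G2) ✓
  (7,8) → (φ(7),φ(8)) = (2,8) ∈ E(G2) ✓
  (7,10) → (φ(7),φ(10)) = (1,2) ∈ E(G2) ✓
  (8,9) → (φ(8),φ(9)) = (7,8) ∈ E(G2) ✓
All 39 edges of G1 map to edges of G2, and |E(G1)| = |E(G2)| = 39, so φ is a bijection on edges as well as vertices. Hence G1 ≅ G2.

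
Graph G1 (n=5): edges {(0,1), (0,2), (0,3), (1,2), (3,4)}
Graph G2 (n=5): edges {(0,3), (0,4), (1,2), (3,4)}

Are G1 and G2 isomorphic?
No, not isomorphic

The graphs are NOT isomorphic.

Connected components of G1: 1 component(s) with vertex sets [[0, 1, 2, 3, 4]], sizes [5].
Connected components of G2: 2 component(s) with vertex sets [[1, 2], [0, 3, 4]], sizes [2, 3].
The number of connected components (and the multiset of component sizes) is an isomorphism invariant — an isomorphism maps each component of G1 bijectively onto a component of G2. Since G1 has 1 component(s) and G2 has 2, they cannot be isomorphic.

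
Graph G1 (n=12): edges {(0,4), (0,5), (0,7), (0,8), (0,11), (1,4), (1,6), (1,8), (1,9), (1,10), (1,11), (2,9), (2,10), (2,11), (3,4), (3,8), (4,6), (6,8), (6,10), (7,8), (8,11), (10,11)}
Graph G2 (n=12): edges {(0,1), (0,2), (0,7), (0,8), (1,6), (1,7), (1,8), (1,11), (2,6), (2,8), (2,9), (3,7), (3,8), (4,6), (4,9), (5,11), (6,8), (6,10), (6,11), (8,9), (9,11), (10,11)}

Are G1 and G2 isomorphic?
Yes, isomorphic

The graphs are isomorphic.
One valid mapping φ: V(G1) → V(G2): 0→11, 1→8, 2→7, 3→4, 4→9, 5→5, 6→2, 7→10, 8→6, 9→3, 10→0, 11→1

Verify φ preserves adjacency — for each edge of G1, its image is an edge of G2:
  (0,4) → (φ(0),φ(4)) = (9,11) ∈ E(G2) ✓
  (0,5) → (φ(0),φ(5)) = (5,11) ∈ E(G2) ✓
  (0,7) → (φ(0),φ(7)) = (10,11) ∈ E(G2) ✓
  (0,8) → (φ(0),φ(8)) = (6,11) ∈ E(G2) ✓
  (0,11) → (φ(0),φ(11)) = (1,11) ∈ E(G2) ✓
  (1,4) → (φ(1),φ(4)) = (8,9) ∈ E(G2) ✓
  (1,6) → (φ(1),φ(6)) = (2,8) ∈ E(G2) ✓
  (1,8) → (φ(1),φ(8)) = (6,8) ∈ E(G2) ✓
  (1,9) → (φ(1),φ(9)) = (3,8) ∈ E(G2) ✓
  (1,10) → (φ(1),φ(10)) = (0,8) ∈ E(G2) ✓
  (1,11) → (φ(1),φ(11)) = (1,8) ∈ E(G2) ✓
  (2,9) → (φ(2),φ(9)) = (3,7) ∈ E(G2) ✓
  (2,10) → (φ(2),φ(10)) = (0,7) ∈ E(G2) ✓
  (2,11) → (φ(2),φ(11)) = (1,7) ∈ E(G2) ✓
  (3,4) → (φ(3),φ(4)) = (4,9) ∈ E(G2) ✓
  (3,8) → (φ(3),φ(8)) = (4,6) ∈ E(G2) ✓
  (4,6) → (φ(4),φ(6)) = (2,9) ∈ E(G2) ✓
  (6,8) → (φ(6),φ(8)) = (2,6) ∈ E(G2) ✓
  (6,10) → (φ(6),φ(10)) = (0,2) ∈ E(G2) ✓
  (7,8) → (φ(7),φ(8)) = (6,10) ∈ E(G2) ✓
  (8,11) → (φ(8),φ(11)) = (1,6) ∈ E(G2) ✓
  (10,11) → (φ(10),φ(11)) = (0,1) ∈ E(G2) ✓
All 22 edges of G1 map to edges of G2, and |E(G1)| = |E(G2)| = 22, so φ is a bijection on edges as well as vertices. Hence G1 ≅ G2.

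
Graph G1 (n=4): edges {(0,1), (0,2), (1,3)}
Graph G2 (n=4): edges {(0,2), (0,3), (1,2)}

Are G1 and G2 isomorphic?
Yes, isomorphic

The graphs are isomorphic.
One valid mapping φ: V(G1) → V(G2): 0→0, 1→2, 2→3, 3→1

Verify φ preserves adjacency — for each edge of G1, its image is an edge of G2:
  (0,1) → (φ(0),φ(1)) = (0,2) ∈ E(G2) ✓
  (0,2) → (φ(0),φ(2)) = (0,3) ∈ E(G2) ✓
  (1,3) → (φ(1),φ(3)) = (1,2) ∈ E(G2) ✓
All 3 edges of G1 map to edges of G2, and |E(G1)| = |E(G2)| = 3, so φ is a bijection on edges as well as vertices. Hence G1 ≅ G2.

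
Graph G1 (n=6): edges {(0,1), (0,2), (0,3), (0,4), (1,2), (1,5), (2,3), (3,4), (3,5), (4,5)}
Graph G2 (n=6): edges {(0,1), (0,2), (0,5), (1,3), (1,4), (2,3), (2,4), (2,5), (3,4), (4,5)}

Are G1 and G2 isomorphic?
Yes, isomorphic

The graphs are isomorphic.
One valid mapping φ: V(G1) → V(G2): 0→2, 1→0, 2→5, 3→4, 4→3, 5→1

Verify φ preserves adjacency — for each edge of G1, its image is an edge of G2:
  (0,1) → (φ(0),φ(1)) = (0,2) ∈ E(G2) ✓
  (0,2) → (φ(0),φ(2)) = (2,5) ∈ E(G2) ✓
  (0,3) → (φ(0),φ(3)) = (2,4) ∈ E(G2) ✓
  (0,4) → (φ(0),φ(4)) = (2,3) ∈ E(G2) ✓
  (1,2) → (φ(1),φ(2)) = (0,5) ∈ E(G2) ✓
  (1,5) → (φ(1),φ(5)) = (0,1) ∈ E(G2) ✓
  (2,3) → (φ(2),φ(3)) = (4,5) ∈ E(G2) ✓
  (3,4) → (φ(3),φ(4)) = (3,4) ∈ E(G2) ✓
  (3,5) → (φ(3),φ(5)) = (1,4) ∈ E(G2) ✓
  (4,5) → (φ(4),φ(5)) = (1,3) ∈ E(G2) ✓
All 10 edges of G1 map to edges of G2, and |E(G1)| = |E(G2)| = 10, so φ is a bijection on edges as well as vertices. Hence G1 ≅ G2.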